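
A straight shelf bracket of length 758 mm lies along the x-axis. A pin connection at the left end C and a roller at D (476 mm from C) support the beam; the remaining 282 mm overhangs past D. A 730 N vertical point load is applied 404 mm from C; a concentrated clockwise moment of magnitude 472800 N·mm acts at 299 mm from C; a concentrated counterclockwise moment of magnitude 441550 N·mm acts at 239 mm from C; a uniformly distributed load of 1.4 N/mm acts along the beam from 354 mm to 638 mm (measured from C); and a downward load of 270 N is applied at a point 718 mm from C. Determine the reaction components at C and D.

Resultant of the distributed load: 1.4 × 284 = 397.6 N at 496 mm from C.
Moments about C: D_y·476 − 730·404 − 472800 + 441550 − (1.4·284)·496 − 270·718 = 0 → D_y = 717239.6/476 = 1506.81 ≈ 1507 N.
ΣF_y = 0: C_y + 1506.81 − 730 − 1.4·284 − 270 = 0 → C_y = -109.2 N.
ΣF_x = 0: no horizontal applied forces, so C_x = 0.

C_x = 0, C_y = -109.2 N, D_y = 1507 N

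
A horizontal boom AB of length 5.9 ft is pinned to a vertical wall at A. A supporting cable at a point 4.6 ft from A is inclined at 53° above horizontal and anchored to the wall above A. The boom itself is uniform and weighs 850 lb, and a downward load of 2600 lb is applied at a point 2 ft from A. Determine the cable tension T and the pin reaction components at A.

T = 2098 lb, A_x = 1263 lb, A_y = 1774 lb

ΣM about A: T·sin53°·4.6 − 850·2.95 − 2600·2 = 0 → T = 7707.5/(4.6·0.798636) = 2098.01 ≈ 2098 lb.
ΣF_x = 0: A_x − T·cos53° = 0 → A_x = 2098.01 × 0.601815 = 1263 lb.
ΣF_y = 0: A_y + T·sin53° − 850 − 2600 = 0 → A_y = 3450 − 2098.01 × 0.798636 = 1774 lb.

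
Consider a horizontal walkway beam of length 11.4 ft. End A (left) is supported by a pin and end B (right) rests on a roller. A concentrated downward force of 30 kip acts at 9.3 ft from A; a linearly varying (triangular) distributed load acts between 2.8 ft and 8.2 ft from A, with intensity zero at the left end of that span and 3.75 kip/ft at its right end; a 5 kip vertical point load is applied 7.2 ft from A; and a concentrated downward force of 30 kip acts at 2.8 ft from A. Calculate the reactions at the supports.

A_x = 0, A_y = 34.44 kip, B_y = 40.68 kip

Resultant of the triangular load: ½ × 3.75 × 5.4 = 10.125 kip, acting at 6.4 ft from A (one-third of the span from the peak).
Moments about A: B_y·11.4 − 30·9.3 − (½·3.75·5.4)·6.4 − 5·7.2 − 30·2.8 = 0 → B_y = 463.8/11.4 = 40.6842 ≈ 40.68 kip.
ΣF_y = 0: A_y + 40.6842 − 30 − ½·3.75·5.4 − 5 − 30 = 0 → A_y = 34.44 kip.
ΣF_x = 0: no horizontal applied forces, so A_x = 0.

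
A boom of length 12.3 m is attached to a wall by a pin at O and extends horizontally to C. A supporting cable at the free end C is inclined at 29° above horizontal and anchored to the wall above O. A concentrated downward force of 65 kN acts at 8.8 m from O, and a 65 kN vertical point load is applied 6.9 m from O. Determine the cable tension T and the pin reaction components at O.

T = 171.1 kN, O_x = 149.7 kN, O_y = 47.03 kN

ΣM about O: T·sin29°·12.3 − 65·8.8 − 65·6.9 = 0 → T = 1020.5/(12.3·0.48481) = 171.134 ≈ 171.1 kN.
ΣF_x = 0: O_x − T·cos29° = 0 → O_x = 171.134 × 0.87462 = 149.7 kN.
ΣF_y = 0: O_y + T·sin29° − 65 − 65 = 0 → O_y = 130 − 171.134 × 0.48481 = 47.03 kN.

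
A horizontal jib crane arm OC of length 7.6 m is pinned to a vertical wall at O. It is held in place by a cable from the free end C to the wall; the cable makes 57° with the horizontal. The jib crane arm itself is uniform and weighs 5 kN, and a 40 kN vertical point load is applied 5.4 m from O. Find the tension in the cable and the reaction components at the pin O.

T = 36.87 kN, O_x = 20.08 kN, O_y = 14.08 kN

ΣM about O: T·sin57°·7.6 − 5·3.8 − 40·5.4 = 0 → T = 235/(7.6·0.838671) = 36.8691 ≈ 36.87 kN.
ΣF_x = 0: O_x − T·cos57° = 0 → O_x = 36.8691 × 0.544639 = 20.08 kN.
ΣF_y = 0: O_y + T·sin57° − 5 − 40 = 0 → O_y = 45 − 36.8691 × 0.838671 = 14.08 kN.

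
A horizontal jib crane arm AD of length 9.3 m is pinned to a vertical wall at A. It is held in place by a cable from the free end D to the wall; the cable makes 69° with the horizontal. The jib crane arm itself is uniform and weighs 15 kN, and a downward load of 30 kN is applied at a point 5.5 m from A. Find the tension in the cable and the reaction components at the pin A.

T = 27.04 kN, A_x = 9.689 kN, A_y = 19.76 kN

ΣM about A: T·sin69°·9.3 − 15·4.65 − 30·5.5 = 0 → T = 234.75/(9.3·0.93358) = 27.0378 ≈ 27.04 kN.
ΣF_x = 0: A_x − T·cos69° = 0 → A_x = 27.0378 × 0.358368 = 9.689 kN.
ΣF_y = 0: A_y + T·sin69° − 15 − 30 = 0 → A_y = 45 − 27.0378 × 0.93358 = 19.76 kN.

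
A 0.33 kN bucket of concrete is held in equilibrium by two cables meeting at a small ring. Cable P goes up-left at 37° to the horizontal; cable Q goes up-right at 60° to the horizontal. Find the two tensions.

T_P = 0.1662 kN, T_Q = 0.2655 kN

ΣF_x = 0: −T_P·cos37° + T_Q·cos60° = 0 → T_Q = 1.59727·T_P.
ΣF_y = 0: T_P·sin37° + T_Q·sin60° = 0.33.
Substitute: T_P·(0.601815 + 1.59727·0.866025) = 0.33 → T_P = 0.166239 ≈ 0.1662 kN.
Then T_Q = 1.59727 × 0.166239 = 0.2655 kN.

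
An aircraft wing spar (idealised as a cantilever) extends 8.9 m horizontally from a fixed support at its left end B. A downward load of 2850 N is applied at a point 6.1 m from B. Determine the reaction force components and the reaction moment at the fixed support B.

B_x = 0, B_y = 2850 N, M_B = 17380 N·m

ΣF_x = 0: B_x = 0.
ΣF_y = 0: B_y − 2850 = 0 → B_y = 2850 N.
ΣM about B: M_B − 2850·6.1 = 0 → M_B = 17380 N·m.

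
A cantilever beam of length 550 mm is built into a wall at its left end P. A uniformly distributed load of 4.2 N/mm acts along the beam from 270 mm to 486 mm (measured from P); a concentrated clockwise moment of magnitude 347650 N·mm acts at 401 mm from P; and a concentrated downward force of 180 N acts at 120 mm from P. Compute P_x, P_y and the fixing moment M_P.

Resultant of the distributed load: 4.2 × 216 = 907.2 N at 378 mm from P.
ΣF_x = 0: P_x = 0.
ΣF_y = 0: P_y − 4.2·216 − 180 = 0 → P_y = 1087 N.
ΣM about P: M_P − (4.2·216)·378 − 347650 − 180·120 = 0 → M_P = 712200 N·mm.

P_x = 0, P_y = 1087 N, M_P = 712200 N·mm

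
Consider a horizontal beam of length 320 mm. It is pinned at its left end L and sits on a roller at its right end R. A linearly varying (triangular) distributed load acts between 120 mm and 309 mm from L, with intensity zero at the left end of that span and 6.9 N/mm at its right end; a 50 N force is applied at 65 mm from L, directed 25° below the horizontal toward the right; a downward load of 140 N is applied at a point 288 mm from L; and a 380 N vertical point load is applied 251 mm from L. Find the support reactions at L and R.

L_x = -45.32 N, L_y = 263.6 N, R_y = 929.6 N

Resultant of the triangular load: ½ × 6.9 × 189 = 652.05 N, acting at 246 mm from L (one-third of the span from the peak).
ΣM about L: R_y·320 − (½·6.9·189)·246 − 50·sin25°·65 − 140·288 − 380·251 = 0 → R_y = 297478/320 = 929.619 ≈ 929.6 N.
ΣF_y = 0: L_y + 929.619 − ½·6.9·189 − 50·sin25° − 140 − 380 = 0 → L_y = 263.6 N.
ΣF_x = 0: L_x + 50·cos25° = 0 → L_x = -45.32 N.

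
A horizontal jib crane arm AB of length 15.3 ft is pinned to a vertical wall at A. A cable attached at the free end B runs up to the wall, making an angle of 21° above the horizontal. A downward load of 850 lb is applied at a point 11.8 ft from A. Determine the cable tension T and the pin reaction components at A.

ΣM about A: T·sin21°·15.3 − 850·11.8 = 0 → T = 10030/(15.3·0.358368) = 1829.28 ≈ 1829 lb.
ΣF_x = 0: A_x − T·cos21° = 0 → A_x = 1829.28 × 0.93358 = 1708 lb.
ΣF_y = 0: A_y + T·sin21° − 850 = 0 → A_y = 850 − 1829.28 × 0.358368 = 194.4 lb.

T = 1829 lb, A_x = 1708 lb, A_y = 194.4 lb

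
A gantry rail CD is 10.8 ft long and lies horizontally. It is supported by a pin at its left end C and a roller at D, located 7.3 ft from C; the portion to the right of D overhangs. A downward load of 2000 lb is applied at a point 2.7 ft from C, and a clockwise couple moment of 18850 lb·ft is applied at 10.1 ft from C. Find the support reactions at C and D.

Taking moments about C: D_y·7.3 − 2000·2.7 − 18850 = 0 → D_y = 24250/7.3 = 3321.92 ≈ 3322 lb.
ΣF_y = 0: C_y + 3321.92 − 2000 = 0 → C_y = -1322 lb.
ΣF_x = 0: no horizontal applied forces, so C_x = 0.

C_x = 0, C_y = -1322 lb, D_y = 3322 lb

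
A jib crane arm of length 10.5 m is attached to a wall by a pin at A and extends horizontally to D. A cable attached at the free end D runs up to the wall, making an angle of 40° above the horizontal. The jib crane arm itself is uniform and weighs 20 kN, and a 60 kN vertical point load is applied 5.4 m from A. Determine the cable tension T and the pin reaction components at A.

T = 63.56 kN, A_x = 48.69 kN, A_y = 39.14 kN

ΣM about A: T·sin40°·10.5 − 20·5.25 − 60·5.4 = 0 → T = 429/(10.5·0.642788) = 63.5624 ≈ 63.56 kN.
ΣF_x = 0: A_x − T·cos40° = 0 → A_x = 63.5624 × 0.766044 = 48.69 kN.
ΣF_y = 0: A_y + T·sin40° − 20 − 60 = 0 → A_y = 80 − 63.5624 × 0.642788 = 39.14 kN.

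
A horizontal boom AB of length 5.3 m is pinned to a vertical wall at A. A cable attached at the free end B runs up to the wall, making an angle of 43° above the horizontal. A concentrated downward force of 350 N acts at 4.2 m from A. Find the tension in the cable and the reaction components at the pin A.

T = 406.7 N, A_x = 297.4 N, A_y = 72.64 N

ΣM about A: T·sin43°·5.3 − 350·4.2 = 0 → T = 1470/(5.3·0.681998) = 406.685 ≈ 406.7 N.
ΣF_x = 0: A_x − T·cos43° = 0 → A_x = 406.685 × 0.731354 = 297.4 N.
ΣF_y = 0: A_y + T·sin43° − 350 = 0 → A_y = 350 − 406.685 × 0.681998 = 72.64 N.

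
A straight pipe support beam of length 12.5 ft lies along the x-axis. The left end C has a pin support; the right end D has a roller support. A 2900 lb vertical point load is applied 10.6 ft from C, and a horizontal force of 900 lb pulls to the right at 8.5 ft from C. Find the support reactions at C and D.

Moments about C: D_y·12.5 − 2900·10.6 = 0 → D_y = 30740/12.5 = 2459.2 ≈ 2459 lb.
ΣF_y = 0: C_y + 2459.2 − 2900 = 0 → C_y = 440.8 lb.
ΣF_x = 0: C_x + 900 = 0 → C_x = -900.0 lb.

C_x = -900.0 lb, C_y = 440.8 lb, D_y = 2459 lb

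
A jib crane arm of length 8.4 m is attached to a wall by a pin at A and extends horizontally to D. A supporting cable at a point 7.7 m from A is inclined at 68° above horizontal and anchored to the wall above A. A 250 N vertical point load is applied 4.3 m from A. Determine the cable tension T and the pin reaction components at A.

T = 150.6 N, A_x = 56.41 N, A_y = 110.4 N

ΣM about A: T·sin68°·7.7 − 250·4.3 = 0 → T = 1075/(7.7·0.927184) = 150.575 ≈ 150.6 N.
ΣF_x = 0: A_x − T·cos68° = 0 → A_x = 150.575 × 0.374607 = 56.41 N.
ΣF_y = 0: A_y + T·sin68° − 250 = 0 → A_y = 250 − 150.575 × 0.927184 = 110.4 N.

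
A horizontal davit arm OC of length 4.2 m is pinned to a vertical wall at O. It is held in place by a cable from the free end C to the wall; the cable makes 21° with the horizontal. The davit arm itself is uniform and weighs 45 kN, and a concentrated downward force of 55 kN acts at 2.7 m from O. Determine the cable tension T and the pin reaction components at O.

T = 161.4 kN, O_x = 150.7 kN, O_y = 42.14 kN

ΣM about O: T·sin21°·4.2 − 45·2.1 − 55·2.7 = 0 → T = 243/(4.2·0.358368) = 161.446 ≈ 161.4 kN.
ΣF_x = 0: O_x − T·cos21° = 0 → O_x = 161.446 × 0.93358 = 150.7 kN.
ΣF_y = 0: O_y + T·sin21° − 45 − 55 = 0 → O_y = 100 − 161.446 × 0.358368 = 42.14 kN.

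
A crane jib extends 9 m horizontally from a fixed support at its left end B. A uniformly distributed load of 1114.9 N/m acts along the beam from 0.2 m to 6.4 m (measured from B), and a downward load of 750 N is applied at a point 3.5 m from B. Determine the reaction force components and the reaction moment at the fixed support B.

Resultant of the distributed load: 1114.9 × 6.2 = 6912.38 N at 3.3 m from B.
ΣF_x = 0: B_x = 0.
ΣF_y = 0: B_y − 1114.9·6.2 − 750 = 0 → B_y = 7662 N.
ΣM about B: M_B − (1114.9·6.2)·3.3 − 750·3.5 = 0 → M_B = 25440 N·m.

B_x = 0, B_y = 7662 N, M_B = 25440 N·m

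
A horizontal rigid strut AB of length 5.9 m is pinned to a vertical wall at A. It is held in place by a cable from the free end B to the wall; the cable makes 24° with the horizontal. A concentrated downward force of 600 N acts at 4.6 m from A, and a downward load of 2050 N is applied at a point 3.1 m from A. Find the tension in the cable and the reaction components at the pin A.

ΣM about A: T·sin24°·5.9 − 600·4.6 − 2050·3.1 = 0 → T = 9115/(5.9·0.406737) = 3798.32 ≈ 3798 N.
ΣF_x = 0: A_x − T·cos24° = 0 → A_x = 3798.32 × 0.913545 = 3470 N.
ΣF_y = 0: A_y + T·sin24° − 600 − 2050 = 0 → A_y = 2650 − 3798.32 × 0.406737 = 1105 N.

T = 3798 N, A_x = 3470 N, A_y = 1105 N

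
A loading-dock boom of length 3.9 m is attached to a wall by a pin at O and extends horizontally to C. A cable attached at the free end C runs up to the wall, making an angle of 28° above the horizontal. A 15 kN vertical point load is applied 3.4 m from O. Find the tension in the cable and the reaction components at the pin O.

ΣM about O: T·sin28°·3.9 − 15·3.4 = 0 → T = 51/(3.9·0.469472) = 27.8545 ≈ 27.85 kN.
ΣF_x = 0: O_x − T·cos28° = 0 → O_x = 27.8545 × 0.882948 = 24.59 kN.
ΣF_y = 0: O_y + T·sin28° − 15 = 0 → O_y = 15 − 27.8545 × 0.469472 = 1.923 kN.

T = 27.85 kN, O_x = 24.59 kN, O_y = 1.923 kN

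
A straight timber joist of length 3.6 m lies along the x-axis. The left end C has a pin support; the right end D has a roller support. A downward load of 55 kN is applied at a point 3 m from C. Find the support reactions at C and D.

ΣM about C: D_y·3.6 − 55·3 = 0 → D_y = 165/3.6 = 45.8333 ≈ 45.83 kN.
ΣF_y = 0: C_y + 45.8333 − 55 = 0 → C_y = 9.167 kN.
ΣF_x = 0: no horizontal applied forces, so C_x = 0.

C_x = 0, C_y = 9.167 kN, D_y = 45.83 kN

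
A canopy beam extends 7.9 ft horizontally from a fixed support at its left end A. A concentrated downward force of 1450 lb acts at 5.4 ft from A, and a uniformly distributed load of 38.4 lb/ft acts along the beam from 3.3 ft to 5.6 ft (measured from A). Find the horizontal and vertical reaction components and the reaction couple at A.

Resultant of the distributed load: 38.4 × 2.3 = 88.32 lb at 4.45 ft from A.
ΣF_x = 0: A_x = 0.
ΣF_y = 0: A_y − 1450 − 38.4·2.3 = 0 → A_y = 1538 lb.
ΣM about A: M_A − 1450·5.4 − (38.4·2.3)·4.45 = 0 → M_A = 8223 lb·ft.

A_x = 0, A_y = 1538 lb, M_A = 8223 lb·ft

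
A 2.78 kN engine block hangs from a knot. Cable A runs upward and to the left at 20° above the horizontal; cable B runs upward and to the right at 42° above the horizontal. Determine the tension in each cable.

T_A = 2.340 kN, T_B = 2.959 kN

ΣF_x = 0: −T_A·cos20° + T_B·cos42° = 0 → T_B = 1.26448·T_A.
ΣF_y = 0: T_A·sin20° + T_B·sin42° = 2.78.
Substitute: T_A·(0.34202 + 1.26448·0.669131) = 2.78 → T_A = 2.33983 ≈ 2.340 kN.
Then T_B = 1.26448 × 2.33983 = 2.959 kN.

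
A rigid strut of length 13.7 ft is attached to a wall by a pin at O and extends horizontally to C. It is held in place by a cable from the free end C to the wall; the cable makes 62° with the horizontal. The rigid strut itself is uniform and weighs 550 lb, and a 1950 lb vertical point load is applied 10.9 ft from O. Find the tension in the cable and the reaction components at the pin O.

T = 2069 lb, O_x = 971.1 lb, O_y = 673.5 lb

ΣM about O: T·sin62°·13.7 − 550·6.85 − 1950·10.9 = 0 → T = 25022.5/(13.7·0.882948) = 2068.59 ≈ 2069 lb.
ΣF_x = 0: O_x − T·cos62° = 0 → O_x = 2068.59 × 0.469472 = 971.1 lb.
ΣF_y = 0: O_y + T·sin62° − 550 − 1950 = 0 → O_y = 2500 − 2068.59 × 0.882948 = 673.5 lb.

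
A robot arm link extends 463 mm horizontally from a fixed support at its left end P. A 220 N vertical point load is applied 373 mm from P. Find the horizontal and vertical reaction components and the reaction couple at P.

ΣF_x = 0: P_x = 0.
ΣF_y = 0: P_y − 220 = 0 → P_y = 220.0 N.
ΣM about P: M_P − 220·373 = 0 → M_P = 82060 N·mm.

P_x = 0, P_y = 220.0 N, M_P = 82060 N·mm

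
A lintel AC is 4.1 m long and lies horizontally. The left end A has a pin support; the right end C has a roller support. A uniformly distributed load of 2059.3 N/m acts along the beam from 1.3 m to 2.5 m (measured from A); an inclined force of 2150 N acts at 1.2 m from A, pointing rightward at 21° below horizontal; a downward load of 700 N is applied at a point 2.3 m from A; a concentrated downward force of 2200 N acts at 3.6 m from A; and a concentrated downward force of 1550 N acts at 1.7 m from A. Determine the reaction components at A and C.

A_x = -2007 N, A_y = 3354 N, C_y = 4338 N

Resultant of the distributed load: 2059.3 × 1.2 = 2471.16 N at 1.9 m from A.
Taking moments about A: C_y·4.1 − (2059.3·1.2)·1.9 − 2150·sin21°·1.2 − 700·2.3 − 2200·3.6 − 1550·1.7 = 0 → C_y = 17784.8/4.1 = 4337.76 ≈ 4338 N.
ΣF_y = 0: A_y + 4337.76 − 2059.3·1.2 − 2150·sin21° − 700 − 2200 − 1550 = 0 → A_y = 3354 N.
ΣF_x = 0: A_x + 2150·cos21° = 0 → A_x = -2007 N.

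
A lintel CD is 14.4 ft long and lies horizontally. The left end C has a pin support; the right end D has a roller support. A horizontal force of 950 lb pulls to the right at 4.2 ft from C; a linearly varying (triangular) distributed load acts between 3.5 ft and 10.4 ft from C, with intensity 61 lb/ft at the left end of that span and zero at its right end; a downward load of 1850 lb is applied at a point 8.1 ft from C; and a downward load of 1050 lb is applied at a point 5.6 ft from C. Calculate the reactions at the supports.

C_x = -950.0 lb, C_y = 1577 lb, D_y = 1534 lb

Resultant of the triangular load: ½ × 61 × 6.9 = 210.45 lb, acting at 5.8 ft from C (one-third of the span from the peak).
Moments about C: D_y·14.4 − (½·61·6.9)·5.8 − 1850·8.1 − 1050·5.6 = 0 → D_y = 22085.61/14.4 = 1533.72 ≈ 1534 lb.
ΣF_y = 0: C_y + 1533.72 − ½·61·6.9 − 1850 − 1050 = 0 → C_y = 1577 lb.
ΣF_x = 0: C_x + 950 = 0 → C_x = -950.0 lb.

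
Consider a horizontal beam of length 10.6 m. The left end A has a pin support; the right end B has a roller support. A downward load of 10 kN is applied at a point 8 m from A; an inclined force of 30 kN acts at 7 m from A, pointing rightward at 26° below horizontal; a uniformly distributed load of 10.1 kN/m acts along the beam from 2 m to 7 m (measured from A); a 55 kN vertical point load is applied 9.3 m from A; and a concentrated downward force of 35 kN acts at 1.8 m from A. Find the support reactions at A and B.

A_x = -26.96 kN, A_y = 71.78 kN, B_y = 91.87 kN

Resultant of the distributed load: 10.1 × 5 = 50.5 kN at 4.5 m from A.
Taking moments about A: B_y·10.6 − 10·8 − 30·sin26°·7 − (10.1·5)·4.5 − 55·9.3 − 35·1.8 = 0 → B_y = 973.808/10.6 = 91.8687 ≈ 91.87 kN.
ΣF_y = 0: A_y + 91.8687 − 10 − 30·sin26° − 10.1·5 − 55 − 35 = 0 → A_y = 71.78 kN.
ΣF_x = 0: A_x + 30·cos26° = 0 → A_x = -26.96 kN.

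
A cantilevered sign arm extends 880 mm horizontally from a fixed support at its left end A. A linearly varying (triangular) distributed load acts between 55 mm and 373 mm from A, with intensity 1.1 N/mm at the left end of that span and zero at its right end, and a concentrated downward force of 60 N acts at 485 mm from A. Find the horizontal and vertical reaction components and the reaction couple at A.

A_x = 0, A_y = 234.9 N, M_A = 57260 N·mm

Resultant of the triangular load: ½ × 1.1 × 318 = 174.9 N, acting at 161 mm from A (one-third of the span from the peak).
ΣF_x = 0: A_x = 0.
ΣF_y = 0: A_y − ½·1.1·318 − 60 = 0 → A_y = 234.9 N.
ΣM about A: M_A − (½·1.1·318)·161 − 60·485 = 0 → M_A = 57260 N·mm.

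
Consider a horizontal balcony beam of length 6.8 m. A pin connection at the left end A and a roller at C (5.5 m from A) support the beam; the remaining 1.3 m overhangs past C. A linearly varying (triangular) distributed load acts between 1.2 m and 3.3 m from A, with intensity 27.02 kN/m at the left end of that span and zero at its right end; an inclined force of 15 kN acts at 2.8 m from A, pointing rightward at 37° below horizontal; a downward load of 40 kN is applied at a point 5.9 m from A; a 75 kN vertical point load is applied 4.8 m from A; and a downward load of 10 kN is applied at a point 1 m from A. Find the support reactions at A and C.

A_x = -11.98 kN, A_y = 37.82 kN, C_y = 124.6 kN

Resultant of the triangular load: ½ × 27.02 × 2.1 = 28.371 kN, acting at 1.9 m from A (one-third of the span from the peak).
Moments about A: C_y·5.5 − (½·27.02·2.1)·1.9 − 15·sin37°·2.8 − 40·5.9 − 75·4.8 − 10·1 = 0 → C_y = 685.181/5.5 = 124.578 ≈ 124.6 kN.
ΣF_y = 0: A_y + 124.578 − ½·27.02·2.1 − 15·sin37° − 40 − 75 − 10 = 0 → A_y = 37.82 kN.
ΣF_x = 0: A_x + 15·cos37° = 0 → A_x = -11.98 kN.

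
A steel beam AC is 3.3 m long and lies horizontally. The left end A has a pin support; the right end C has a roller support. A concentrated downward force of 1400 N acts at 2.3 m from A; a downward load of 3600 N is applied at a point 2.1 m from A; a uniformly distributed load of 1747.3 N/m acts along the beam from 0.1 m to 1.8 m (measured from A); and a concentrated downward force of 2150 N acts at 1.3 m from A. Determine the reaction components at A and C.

A_x = 0, A_y = 5152 N, C_y = 4969 N

Resultant of the distributed load: 1747.3 × 1.7 = 2970.41 N at 0.95 m from A.
Moments about A: C_y·3.3 − 1400·2.3 − 3600·2.1 − (1747.3·1.7)·0.95 − 2150·1.3 = 0 → C_y = 16396.8895/3.3 = 4968.75 ≈ 4969 N.
ΣF_y = 0: A_y + 4968.75 − 1400 − 3600 − 1747.3·1.7 − 2150 = 0 → A_y = 5152 N.
ΣF_x = 0: no horizontal applied forces, so A_x = 0.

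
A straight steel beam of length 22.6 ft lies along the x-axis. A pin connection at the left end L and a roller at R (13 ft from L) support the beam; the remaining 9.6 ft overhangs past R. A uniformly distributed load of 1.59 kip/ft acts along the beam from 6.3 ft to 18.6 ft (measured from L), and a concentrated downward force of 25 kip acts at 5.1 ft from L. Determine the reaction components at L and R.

L_x = 0, L_y = 16.02 kip, R_y = 28.54 kip

Resultant of the distributed load: 1.59 × 12.3 = 19.557 kip at 12.45 ft from L.
Taking moments about L: R_y·13 − (1.59·12.3)·12.45 − 25·5.1 = 0 → R_y = 370.98465/13 = 28.5373 ≈ 28.54 kip.
ΣF_y = 0: L_y + 28.5373 − 1.59·12.3 − 25 = 0 → L_y = 16.02 kip.
ΣF_x = 0: no horizontal applied forces, so L_x = 0.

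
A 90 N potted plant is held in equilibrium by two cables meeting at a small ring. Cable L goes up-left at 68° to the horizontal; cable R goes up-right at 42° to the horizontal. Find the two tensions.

ΣF_x = 0: −T_L·cos68° + T_R·cos42° = 0 → T_R = 0.504083·T_L.
ΣF_y = 0: T_L·sin68° + T_R·sin42° = 90.
Substitute: T_L·(0.927184 + 0.504083·0.669131) = 90 → T_L = 71.1754 ≈ 71.18 N.
Then T_R = 0.504083 × 71.1754 = 35.88 N.

T_L = 71.18 N, T_R = 35.88 N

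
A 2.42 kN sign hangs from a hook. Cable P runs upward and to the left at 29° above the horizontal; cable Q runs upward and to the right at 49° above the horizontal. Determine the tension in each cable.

ΣF_x = 0: −T_P·cos29° + T_Q·cos49° = 0 → T_Q = 1.33314·T_P.
ΣF_y = 0: T_P·sin29° + T_Q·sin49° = 2.42.
Substitute: T_P·(0.48481 + 1.33314·0.75471) = 2.42 → T_P = 1.62313 ≈ 1.623 kN.
Then T_Q = 1.33314 × 1.62313 = 2.164 kN.

T_P = 1.623 kN, T_Q = 2.164 kN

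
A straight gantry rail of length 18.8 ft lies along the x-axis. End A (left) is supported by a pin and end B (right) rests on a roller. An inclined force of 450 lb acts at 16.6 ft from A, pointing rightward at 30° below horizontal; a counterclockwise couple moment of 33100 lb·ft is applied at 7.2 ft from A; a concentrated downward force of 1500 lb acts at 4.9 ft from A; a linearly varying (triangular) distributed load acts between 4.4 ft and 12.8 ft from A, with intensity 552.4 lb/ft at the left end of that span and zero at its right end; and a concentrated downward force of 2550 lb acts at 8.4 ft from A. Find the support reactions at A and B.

Resultant of the triangular load: ½ × 552.4 × 8.4 = 2320.08 lb, acting at 7.2 ft from A (one-third of the span from the peak).
ΣM about A: B_y·18.8 − 450·sin30°·16.6 + 33100 − 1500·4.9 − (½·552.4·8.4)·7.2 − 2550·8.4 = 0 → B_y = 16109.576/18.8 = 856.892 ≈ 856.9 lb.
ΣF_y = 0: A_y + 856.892 − 450·sin30° − 1500 − ½·552.4·8.4 − 2550 = 0 → A_y = 5738 lb.
ΣF_x = 0: A_x + 450·cos30° = 0 → A_x = -389.7 lb.

A_x = -389.7 lb, A_y = 5738 lb, B_y = 856.9 lb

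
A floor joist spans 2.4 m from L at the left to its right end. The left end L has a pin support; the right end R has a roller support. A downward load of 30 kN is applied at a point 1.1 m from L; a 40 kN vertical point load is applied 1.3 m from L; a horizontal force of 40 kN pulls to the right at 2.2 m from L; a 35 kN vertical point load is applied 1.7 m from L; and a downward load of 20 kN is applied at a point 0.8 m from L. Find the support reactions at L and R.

ΣM about L: R_y·2.4 − 30·1.1 − 40·1.3 − 35·1.7 − 20·0.8 = 0 → R_y = 160.5/2.4 = 66.875 ≈ 66.88 kN.
ΣF_y = 0: L_y + 66.875 − 30 − 40 − 35 − 20 = 0 → L_y = 58.12 kN.
ΣF_x = 0: L_x + 40 = 0 → L_x = -40.00 kN.

L_x = -40.00 kN, L_y = 58.12 kN, R_y = 66.88 kN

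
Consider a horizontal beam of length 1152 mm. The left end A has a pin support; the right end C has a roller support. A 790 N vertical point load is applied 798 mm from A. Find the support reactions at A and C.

Moments about A: C_y·1152 − 790·798 = 0 → C_y = 630420/1152 = 547.24 ≈ 547.2 N.
ΣF_y = 0: A_y + 547.24 − 790 = 0 → A_y = 242.8 N.
ΣF_x = 0: no horizontal applied forces, so A_x = 0.

A_x = 0, A_y = 242.8 N, C_y = 547.2 N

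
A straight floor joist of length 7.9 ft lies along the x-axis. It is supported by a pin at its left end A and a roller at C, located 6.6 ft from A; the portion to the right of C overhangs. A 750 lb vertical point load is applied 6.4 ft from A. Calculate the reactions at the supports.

A_x = 0, A_y = 22.73 lb, C_y = 727.3 lb

Taking moments about A: C_y·6.6 − 750·6.4 = 0 → C_y = 4800/6.6 = 727.273 ≈ 727.3 lb.
ΣF_y = 0: A_y + 727.273 − 750 = 0 → A_y = 22.73 lb.
ΣF_x = 0: no horizontal applied forces, so A_x = 0.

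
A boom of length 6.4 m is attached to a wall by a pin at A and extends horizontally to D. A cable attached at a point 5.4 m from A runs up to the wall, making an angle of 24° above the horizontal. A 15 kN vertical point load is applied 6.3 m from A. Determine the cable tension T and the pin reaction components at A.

ΣM about A: T·sin24°·5.4 − 15·6.3 = 0 → T = 94.5/(5.4·0.406737) = 43.0253 ≈ 43.03 kN.
ΣF_x = 0: A_x − T·cos24° = 0 → A_x = 43.0253 × 0.913545 = 39.31 kN.
ΣF_y = 0: A_y + T·sin24° − 15 = 0 → A_y = 15 − 43.0253 × 0.406737 = -2.500 kN.

T = 43.03 kN, A_x = 39.31 kN, A_y = -2.500 kN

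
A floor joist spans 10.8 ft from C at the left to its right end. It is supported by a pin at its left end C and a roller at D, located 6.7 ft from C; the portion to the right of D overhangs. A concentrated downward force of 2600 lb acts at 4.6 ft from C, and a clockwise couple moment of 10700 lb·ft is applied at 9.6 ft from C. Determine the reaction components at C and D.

C_x = 0, C_y = -782.1 lb, D_y = 3382 lb

Moments about C: D_y·6.7 − 2600·4.6 − 10700 = 0 → D_y = 22660/6.7 = 3382.09 ≈ 3382 lb.
ΣF_y = 0: C_y + 3382.09 − 2600 = 0 → C_y = -782.1 lb.
ΣF_x = 0: no horizontal applied forces, so C_x = 0.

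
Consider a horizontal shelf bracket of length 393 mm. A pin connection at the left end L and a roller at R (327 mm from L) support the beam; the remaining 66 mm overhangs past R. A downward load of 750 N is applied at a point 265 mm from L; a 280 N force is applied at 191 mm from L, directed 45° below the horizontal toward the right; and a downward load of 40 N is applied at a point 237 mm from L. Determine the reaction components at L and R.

L_x = -198.0 N, L_y = 235.6 N, R_y = 752.4 N

ΣM about L: R_y·327 − 750·265 − 280·sin45°·191 − 40·237 = 0 → R_y = 246046/327 = 752.434 ≈ 752.4 N.
ΣF_y = 0: L_y + 752.434 − 750 − 280·sin45° − 40 = 0 → L_y = 235.6 N.
ΣF_x = 0: L_x + 280·cos45° = 0 → L_x = -198.0 N.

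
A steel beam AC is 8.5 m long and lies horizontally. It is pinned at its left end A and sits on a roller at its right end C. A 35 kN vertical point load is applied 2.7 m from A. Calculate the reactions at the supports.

A_x = 0, A_y = 23.88 kN, C_y = 11.12 kN

ΣM about A: C_y·8.5 − 35·2.7 = 0 → C_y = 94.5/8.5 = 11.1176 ≈ 11.12 kN.
ΣF_y = 0: A_y + 11.1176 − 35 = 0 → A_y = 23.88 kN.
ΣF_x = 0: no horizontal applied forces, so A_x = 0.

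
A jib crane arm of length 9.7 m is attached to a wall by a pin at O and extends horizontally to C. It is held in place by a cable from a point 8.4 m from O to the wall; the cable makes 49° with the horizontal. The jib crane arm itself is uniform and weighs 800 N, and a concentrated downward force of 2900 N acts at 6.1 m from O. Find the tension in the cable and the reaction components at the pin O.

T = 3402 N, O_x = 2232 N, O_y = 1132 N

ΣM about O: T·sin49°·8.4 − 800·4.85 − 2900·6.1 = 0 → T = 21570/(8.4·0.75471) = 3402.44 ≈ 3402 N.
ΣF_x = 0: O_x − T·cos49° = 0 → O_x = 3402.44 × 0.656059 = 2232 N.
ΣF_y = 0: O_y + T·sin49° − 800 − 2900 = 0 → O_y = 3700 − 3402.44 × 0.75471 = 1132 N.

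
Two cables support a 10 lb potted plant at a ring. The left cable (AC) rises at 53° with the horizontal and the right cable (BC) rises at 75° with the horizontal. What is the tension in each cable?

T_AC = 3.284 lb, T_BC = 7.637 lb

ΣF_x = 0: −T_AC·cos53° + T_BC·cos75° = 0 → T_BC = 2.32523·T_AC.
ΣF_y = 0: T_AC·sin53° + T_BC·sin75° = 10.
Substitute: T_AC·(0.798636 + 2.32523·0.965926) = 10 → T_AC = 3.28446 ≈ 3.284 lb.
Then T_BC = 2.32523 × 3.28446 = 7.637 lb.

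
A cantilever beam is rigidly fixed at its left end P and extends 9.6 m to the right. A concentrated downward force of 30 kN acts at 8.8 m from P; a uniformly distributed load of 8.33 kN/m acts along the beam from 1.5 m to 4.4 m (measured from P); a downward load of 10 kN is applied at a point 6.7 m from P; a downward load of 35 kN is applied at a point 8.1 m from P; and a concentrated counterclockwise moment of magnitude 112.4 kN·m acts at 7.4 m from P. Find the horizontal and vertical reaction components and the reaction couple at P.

P_x = 0, P_y = 99.16 kN, M_P = 573.4 kN·m

Resultant of the distributed load: 8.33 × 2.9 = 24.157 kN at 2.95 m from P.
ΣF_x = 0: P_x = 0.
ΣF_y = 0: P_y − 30 − 8.33·2.9 − 10 − 35 = 0 → P_y = 99.16 kN.
ΣM about P: M_P − 30·8.8 − (8.33·2.9)·2.95 − 10·6.7 − 35·8.1 + 112.4 = 0 → M_P = 573.4 kN·m.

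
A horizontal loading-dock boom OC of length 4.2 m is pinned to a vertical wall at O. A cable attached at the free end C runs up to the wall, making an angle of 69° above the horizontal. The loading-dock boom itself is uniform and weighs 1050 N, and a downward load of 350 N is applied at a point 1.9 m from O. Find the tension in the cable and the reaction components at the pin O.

T = 731.9 N, O_x = 262.3 N, O_y = 716.7 N

ΣM about O: T·sin69°·4.2 − 1050·2.1 − 350·1.9 = 0 → T = 2870/(4.2·0.93358) = 731.949 ≈ 731.9 N.
ΣF_x = 0: O_x − T·cos69° = 0 → O_x = 731.949 × 0.358368 = 262.3 N.
ΣF_y = 0: O_y + T·sin69° − 1050 − 350 = 0 → O_y = 1400 − 731.949 × 0.93358 = 716.7 N.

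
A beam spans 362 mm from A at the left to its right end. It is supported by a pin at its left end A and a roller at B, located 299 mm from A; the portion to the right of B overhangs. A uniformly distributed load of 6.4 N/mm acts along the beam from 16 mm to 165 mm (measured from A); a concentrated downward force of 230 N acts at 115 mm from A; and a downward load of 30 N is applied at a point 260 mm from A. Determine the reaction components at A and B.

A_x = 0, A_y = 810.4 N, B_y = 403.2 N

Resultant of the distributed load: 6.4 × 149 = 953.6 N at 90.5 mm from A.
Taking moments about A: B_y·299 − (6.4·149)·90.5 − 230·115 − 30·260 = 0 → B_y = 120550.8/299 = 403.18 ≈ 403.2 N.
ΣF_y = 0: A_y + 403.18 − 6.4·149 − 230 − 30 = 0 → A_y = 810.4 N.
ΣF_x = 0: no horizontal applied forces, so A_x = 0.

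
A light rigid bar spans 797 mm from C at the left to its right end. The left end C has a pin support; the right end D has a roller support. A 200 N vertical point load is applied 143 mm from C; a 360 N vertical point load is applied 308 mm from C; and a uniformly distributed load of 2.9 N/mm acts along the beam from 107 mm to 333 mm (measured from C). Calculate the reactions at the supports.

Resultant of the distributed load: 2.9 × 226 = 655.4 N at 220 mm from C.
ΣM about C: D_y·797 − 200·143 − 360·308 − (2.9·226)·220 = 0 → D_y = 283668/797 = 355.92 ≈ 355.9 N.
ΣF_y = 0: C_y + 355.92 − 200 − 360 − 2.9·226 = 0 → C_y = 859.5 N.
ΣF_x = 0: no horizontal applied forces, so C_x = 0.

C_x = 0, C_y = 859.5 N, D_y = 355.9 N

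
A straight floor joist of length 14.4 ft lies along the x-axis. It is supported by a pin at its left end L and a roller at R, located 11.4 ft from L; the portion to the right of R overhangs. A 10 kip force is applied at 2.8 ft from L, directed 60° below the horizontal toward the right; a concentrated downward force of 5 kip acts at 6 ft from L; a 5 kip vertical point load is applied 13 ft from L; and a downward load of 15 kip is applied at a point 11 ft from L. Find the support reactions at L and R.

L_x = -5.000 kip, L_y = 8.726 kip, R_y = 24.93 kip

Moments about L: R_y·11.4 − 10·sin60°·2.8 − 5·6 − 5·13 − 15·11 = 0 → R_y = 284.249/11.4 = 24.9341 ≈ 24.93 kip.
ΣF_y = 0: L_y + 24.9341 − 10·sin60° − 5 − 5 − 15 = 0 → L_y = 8.726 kip.
ΣF_x = 0: L_x + 10·cos60° = 0 → L_x = -5.000 kip.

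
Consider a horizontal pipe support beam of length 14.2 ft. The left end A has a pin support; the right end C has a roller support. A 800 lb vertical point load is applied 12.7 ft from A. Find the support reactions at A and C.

A_x = 0, A_y = 84.51 lb, C_y = 715.5 lb

ΣM about A: C_y·14.2 − 800·12.7 = 0 → C_y = 10160/14.2 = 715.493 ≈ 715.5 lb.
ΣF_y = 0: A_y + 715.493 − 800 = 0 → A_y = 84.51 lb.
ΣF_x = 0: no horizontal applied forces, so A_x = 0.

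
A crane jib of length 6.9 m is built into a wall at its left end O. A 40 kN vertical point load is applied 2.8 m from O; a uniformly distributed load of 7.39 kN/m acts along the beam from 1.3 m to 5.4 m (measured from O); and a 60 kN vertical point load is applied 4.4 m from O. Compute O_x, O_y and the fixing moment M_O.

O_x = 0, O_y = 130.3 kN, M_O = 477.5 kN·m

Resultant of the distributed load: 7.39 × 4.1 = 30.299 kN at 3.35 m from O.
ΣF_x = 0: O_x = 0.
ΣF_y = 0: O_y − 40 − 7.39·4.1 − 60 = 0 → O_y = 130.3 kN.
ΣM about O: M_O − 40·2.8 − (7.39·4.1)·3.35 − 60·4.4 = 0 → M_O = 477.5 kN·m.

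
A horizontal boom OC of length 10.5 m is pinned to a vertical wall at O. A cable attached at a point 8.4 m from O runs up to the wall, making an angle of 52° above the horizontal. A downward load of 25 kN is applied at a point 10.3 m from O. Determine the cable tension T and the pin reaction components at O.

ΣM about O: T·sin52°·8.4 − 25·10.3 = 0 → T = 257.5/(8.4·0.788011) = 38.9014 ≈ 38.90 kN.
ΣF_x = 0: O_x − T·cos52° = 0 → O_x = 38.9014 × 0.615661 = 23.95 kN.
ΣF_y = 0: O_y + T·sin52° − 25 = 0 → O_y = 25 − 38.9014 × 0.788011 = -5.655 kN.

T = 38.90 kN, O_x = 23.95 kN, O_y = -5.655 kN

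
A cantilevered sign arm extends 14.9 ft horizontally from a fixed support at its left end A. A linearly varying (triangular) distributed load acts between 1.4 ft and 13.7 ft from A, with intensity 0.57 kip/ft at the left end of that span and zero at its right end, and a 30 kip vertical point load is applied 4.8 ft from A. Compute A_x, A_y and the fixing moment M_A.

Resultant of the triangular load: ½ × 0.57 × 12.3 = 3.5055 kip, acting at 5.5 ft from A (one-third of the span from the peak).
ΣF_x = 0: A_x = 0.
ΣF_y = 0: A_y − ½·0.57·12.3 − 30 = 0 → A_y = 33.51 kip.
ΣM about A: M_A − (½·0.57·12.3)·5.5 − 30·4.8 = 0 → M_A = 163.3 kip·ft.

A_x = 0, A_y = 33.51 kip, M_A = 163.3 kip·ft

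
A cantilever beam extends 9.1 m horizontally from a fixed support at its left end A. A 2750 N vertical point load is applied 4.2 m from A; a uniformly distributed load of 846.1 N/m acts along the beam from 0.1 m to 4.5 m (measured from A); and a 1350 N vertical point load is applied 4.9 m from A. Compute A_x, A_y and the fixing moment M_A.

Resultant of the distributed load: 846.1 × 4.4 = 3722.84 N at 2.3 m from A.
ΣF_x = 0: A_x = 0.
ΣF_y = 0: A_y − 2750 − 846.1·4.4 − 1350 = 0 → A_y = 7823 N.
ΣM about A: M_A − 2750·4.2 − (846.1·4.4)·2.3 − 1350·4.9 = 0 → M_A = 26730 N·m.

A_x = 0, A_y = 7823 N, M_A = 26730 N·m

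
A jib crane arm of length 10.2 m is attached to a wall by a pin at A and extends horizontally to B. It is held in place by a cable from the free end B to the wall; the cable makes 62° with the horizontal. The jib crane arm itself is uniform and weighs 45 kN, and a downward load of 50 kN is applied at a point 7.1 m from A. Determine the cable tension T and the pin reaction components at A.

T = 64.90 kN, A_x = 30.47 kN, A_y = 37.70 kN

ΣM about A: T·sin62°·10.2 − 45·5.1 − 50·7.1 = 0 → T = 584.5/(10.2·0.882948) = 64.9007 ≈ 64.90 kN.
ΣF_x = 0: A_x − T·cos62° = 0 → A_x = 64.9007 × 0.469472 = 30.47 kN.
ΣF_y = 0: A_y + T·sin62° − 45 − 50 = 0 → A_y = 95 − 64.9007 × 0.882948 = 37.70 kN.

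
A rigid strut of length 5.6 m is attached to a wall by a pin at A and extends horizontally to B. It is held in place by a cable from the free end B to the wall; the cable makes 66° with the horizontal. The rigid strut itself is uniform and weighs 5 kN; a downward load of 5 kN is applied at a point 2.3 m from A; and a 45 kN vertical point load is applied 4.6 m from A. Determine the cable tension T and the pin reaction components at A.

ΣM about A: T·sin66°·5.6 − 5·2.8 − 5·2.3 − 45·4.6 = 0 → T = 232.5/(5.6·0.913545) = 45.447 ≈ 45.45 kN.
ΣF_x = 0: A_x − T·cos66° = 0 → A_x = 45.447 × 0.406737 = 18.48 kN.
ΣF_y = 0: A_y + T·sin66° − 5 − 5 − 45 = 0 → A_y = 55 − 45.447 × 0.913545 = 13.48 kN.

T = 45.45 kN, A_x = 18.48 kN, A_y = 13.48 kN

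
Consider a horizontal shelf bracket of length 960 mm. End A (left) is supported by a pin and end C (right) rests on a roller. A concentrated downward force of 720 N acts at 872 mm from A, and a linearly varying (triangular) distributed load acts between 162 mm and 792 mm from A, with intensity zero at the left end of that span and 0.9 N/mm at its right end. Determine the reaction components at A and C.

Resultant of the triangular load: ½ × 0.9 × 630 = 283.5 N, acting at 582 mm from A (one-third of the span from the peak).
Moments about A: C_y·960 − 720·872 − (½·0.9·630)·582 = 0 → C_y = 792837/960 = 825.872 ≈ 825.9 N.
ΣF_y = 0: A_y + 825.872 − 720 − ½·0.9·630 = 0 → A_y = 177.6 N.
ΣF_x = 0: no horizontal applied forces, so A_x = 0.

A_x = 0, A_y = 177.6 N, C_y = 825.9 N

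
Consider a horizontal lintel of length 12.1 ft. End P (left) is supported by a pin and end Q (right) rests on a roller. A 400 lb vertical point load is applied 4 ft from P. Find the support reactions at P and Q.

P_x = 0, P_y = 267.8 lb, Q_y = 132.2 lb

ΣM about P: Q_y·12.1 − 400·4 = 0 → Q_y = 1600/12.1 = 132.231 ≈ 132.2 lb.
ΣF_y = 0: P_y + 132.231 − 400 = 0 → P_y = 267.8 lb.
ΣF_x = 0: no horizontal applied forces, so P_x = 0.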